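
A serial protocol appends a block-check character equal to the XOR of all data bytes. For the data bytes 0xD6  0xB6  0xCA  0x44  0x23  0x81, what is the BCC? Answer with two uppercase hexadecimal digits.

4C

XOR the bytes together:
  start with 0xD6
  0xD6 ⊕ 0xB6 = 0x60
  0x60 ⊕ 0xCA = 0xAA
  0xAA ⊕ 0x44 = 0xEE
  0xEE ⊕ 0x23 = 0xCD
  0xCD ⊕ 0x81 = 0x4C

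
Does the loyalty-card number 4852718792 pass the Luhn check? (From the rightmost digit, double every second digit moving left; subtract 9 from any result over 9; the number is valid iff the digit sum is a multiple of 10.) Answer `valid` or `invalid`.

From the right, keep odd positions and double even positions (subtract 9 from any doubled value over 9):
  doubled (positions 2,4,...): 9 7 5 1 8 → sum 30
  kept (positions 1,3,...): 2 7 1 2 8 → sum 20
Total = 50.
50 mod 10 = 0, so the number is valid.

valid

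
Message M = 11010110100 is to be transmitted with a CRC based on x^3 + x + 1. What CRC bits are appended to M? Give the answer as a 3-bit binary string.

101

Append 3 zeros: 11010110100000. Divide by 1011 (XOR where the leading bit is 1):
  pos 0: 1101 XOR 1011 = 0110
  pos 1: 1100 XOR 1011 = 0111
  pos 2: 1111 XOR 1011 = 0100
  pos 3: 1001 XOR 1011 = 0010
  pos 5: 1001 XOR 1011 = 0010
  pos 7: 1000 XOR 1011 = 0011
  pos 9: 1100 XOR 1011 = 0111
  pos 10: 1110 XOR 1011 = 0101
Remainder (last 3 bits) = 101. This is the CRC / FCS.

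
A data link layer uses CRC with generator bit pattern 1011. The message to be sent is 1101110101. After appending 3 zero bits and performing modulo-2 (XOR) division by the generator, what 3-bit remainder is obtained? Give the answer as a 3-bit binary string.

Append 3 zeros: 1101110101000. Divide by 1011 (XOR where the leading bit is 1):
  pos 0: 1101 XOR 1011 = 0110
  pos 1: 1101 XOR 1011 = 0110
  pos 2: 1101 XOR 1011 = 0110
  pos 3: 1100 XOR 1011 = 0111
  pos 4: 1111 XOR 1011 = 0100
  pos 5: 1000 XOR 1011 = 0011
  pos 7: 1110 XOR 1011 = 0101
  pos 8: 1010 XOR 1011 = 0001
Remainder (last 3 bits) = 010. This is the CRC / FCS.

010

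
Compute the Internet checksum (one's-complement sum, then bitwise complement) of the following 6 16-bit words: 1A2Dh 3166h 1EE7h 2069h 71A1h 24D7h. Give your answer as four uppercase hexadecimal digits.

One's-complement addition (fold any carry out of bit 15 back into bit 0):
  0x1A2D + 0x3166 = 0x04B93
  0x4B93 + 0x1EE7 = 0x06A7A
  0x6A7A + 0x2069 = 0x08AE3
  0x8AE3 + 0x71A1 = 0x0FC84
  0xFC84 + 0x24D7 = 0x1215B → wrap carry → 0x215C
One's-complement sum = 0x215C.
Checksum = ~0x215C & 0xFFFF = 0xDEA3.

DEA3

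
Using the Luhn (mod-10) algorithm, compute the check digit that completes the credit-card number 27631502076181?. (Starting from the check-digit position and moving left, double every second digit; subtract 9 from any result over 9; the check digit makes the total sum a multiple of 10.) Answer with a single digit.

2

Partial digits right→left: 1 8 1 6 7 0 2 0 5 1 3 6 7 2
Double every second digit counting from the check-digit position (so the 1st, 3rd, 5th, ... of the partial from the right).
  doubled (with −9 where >9): 2 2 5 4 1 6 5 → sum 25
  kept as-is: 8 6 0 0 1 6 2 → sum 23
Total = 25 + 23 = 48.
Check digit = (10 − (48 mod 10)) mod 10 = 2.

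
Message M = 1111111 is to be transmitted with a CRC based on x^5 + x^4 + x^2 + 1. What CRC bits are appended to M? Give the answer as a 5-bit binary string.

Append 5 zeros: 111111100000. Divide by 110101 (XOR where the leading bit is 1):
  pos 0: 111111 XOR 110101 = 001010
  pos 2: 101010 XOR 110101 = 011111
  pos 3: 111110 XOR 110101 = 001011
  pos 5: 101100 XOR 110101 = 011001
  pos 6: 110010 XOR 110101 = 000111
Remainder (last 5 bits) = 00111. This is the CRC / FCS.

00111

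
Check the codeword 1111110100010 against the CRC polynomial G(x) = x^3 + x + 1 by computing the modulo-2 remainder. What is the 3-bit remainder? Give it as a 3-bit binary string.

Modulo-2 division of 1111110100010 by 1011:
  pos 0: 1111 XOR 1011 = 0100
  pos 1: 1001 XOR 1011 = 0010
  pos 3: 1010 XOR 1011 = 0001
  pos 6: 1100 XOR 1011 = 0111
  pos 7: 1110 XOR 1011 = 0101
  pos 8: 1011 XOR 1011 = 0000
Remainder = 000 (zero — the frame passes the CRC check).

000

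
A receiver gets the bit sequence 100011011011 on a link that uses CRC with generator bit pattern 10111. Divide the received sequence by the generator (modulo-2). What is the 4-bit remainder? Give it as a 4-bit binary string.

0001

Modulo-2 division of 100011011011 by 10111:
  pos 0: 10001 XOR 10111 = 00110
  pos 2: 11010 XOR 10111 = 01101
  pos 3: 11011 XOR 10111 = 01100
  pos 4: 11001 XOR 10111 = 01110
  pos 5: 11100 XOR 10111 = 01011
  pos 6: 10111 XOR 10111 = 00000
Remainder = 0001 (nonzero — an error is detected).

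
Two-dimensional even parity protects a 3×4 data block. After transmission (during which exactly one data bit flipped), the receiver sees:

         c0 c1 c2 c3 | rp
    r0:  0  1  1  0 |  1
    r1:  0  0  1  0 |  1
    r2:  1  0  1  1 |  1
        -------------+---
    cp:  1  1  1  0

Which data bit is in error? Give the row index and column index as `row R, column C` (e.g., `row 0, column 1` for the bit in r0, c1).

Recompute each row's even parity and compare to rp:
  r0: data parity 0, sent rp 1 → mismatch
  r1: data parity 1, sent rp 1 → ok
  r2: data parity 1, sent rp 1 → ok
Recompute each column's even parity and compare to cp:
  c0: data parity 1, sent cp 1 → ok
  c1: data parity 1, sent cp 1 → ok
  c2: data parity 1, sent cp 1 → ok
  c3: data parity 1, sent cp 0 → mismatch
Exactly one row (r0) and one column (c3) fail → the flipped bit is at their intersection.

row 0, column 3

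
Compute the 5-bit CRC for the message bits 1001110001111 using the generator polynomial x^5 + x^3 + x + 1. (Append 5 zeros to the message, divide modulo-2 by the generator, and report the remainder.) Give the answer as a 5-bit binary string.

00000

Append 5 zeros: 100111000111100000. Divide by 101011 (XOR where the leading bit is 1):
  pos 0: 100111 XOR 101011 = 001100
  pos 2: 110000 XOR 101011 = 011011
  pos 3: 110110 XOR 101011 = 011101
  pos 4: 111011 XOR 101011 = 010000
  pos 5: 100001 XOR 101011 = 001010
  pos 7: 101011 XOR 101011 = 000000
Remainder (last 5 bits) = 00000. This is the CRC / FCS.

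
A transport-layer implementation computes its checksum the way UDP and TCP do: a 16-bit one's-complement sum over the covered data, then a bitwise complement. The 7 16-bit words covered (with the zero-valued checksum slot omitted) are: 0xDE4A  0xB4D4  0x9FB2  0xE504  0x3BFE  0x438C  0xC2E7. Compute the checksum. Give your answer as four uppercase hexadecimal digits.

One's-complement addition (fold any carry out of bit 15 back into bit 0):
  0xDE4A + 0xB4D4 = 0x1931E → wrap carry → 0x931F
  0x931F + 0x9FB2 = 0x132D1 → wrap carry → 0x32D2
  0x32D2 + 0xE504 = 0x117D6 → wrap carry → 0x17D7
  0x17D7 + 0x3BFE = 0x053D5
  0x53D5 + 0x438C = 0x09761
  0x9761 + 0xC2E7 = 0x15A48 → wrap carry → 0x5A49
One's-complement sum = 0x5A49.
Checksum = ~0x5A49 & 0xFFFF = 0xA5B6.

A5B6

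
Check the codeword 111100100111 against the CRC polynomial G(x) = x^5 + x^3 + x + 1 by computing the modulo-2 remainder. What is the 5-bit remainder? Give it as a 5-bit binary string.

Modulo-2 division of 111100100111 by 101011:
  pos 0: 111100 XOR 101011 = 010111
  pos 1: 101111 XOR 101011 = 000100
  pos 4: 100001 XOR 101011 = 001010
  pos 6: 101011 XOR 101011 = 000000
Remainder = 00000 (zero — the frame passes the CRC check).

00000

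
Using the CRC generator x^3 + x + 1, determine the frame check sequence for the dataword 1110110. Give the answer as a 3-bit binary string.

Append 3 zeros: 1110110000. Divide by 1011 (XOR where the leading bit is 1):
  pos 0: 1110 XOR 1011 = 0101
  pos 1: 1011 XOR 1011 = 0000
  pos 5: 1000 XOR 1011 = 0011
Remainder (last 3 bits) = 110. This is the CRC / FCS.

110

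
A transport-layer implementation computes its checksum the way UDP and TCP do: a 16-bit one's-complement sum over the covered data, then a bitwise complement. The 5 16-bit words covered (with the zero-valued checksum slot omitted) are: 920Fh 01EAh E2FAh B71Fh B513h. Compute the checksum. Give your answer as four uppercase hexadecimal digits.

1CD8

One's-complement addition (fold any carry out of bit 15 back into bit 0):
  0x920F + 0x01EA = 0x093F9
  0x93F9 + 0xE2FA = 0x176F3 → wrap carry → 0x76F4
  0x76F4 + 0xB71F = 0x12E13 → wrap carry → 0x2E14
  0x2E14 + 0xB513 = 0x0E327
One's-complement sum = 0xE327.
Checksum = ~0xE327 & 0xFFFF = 0x1CD8.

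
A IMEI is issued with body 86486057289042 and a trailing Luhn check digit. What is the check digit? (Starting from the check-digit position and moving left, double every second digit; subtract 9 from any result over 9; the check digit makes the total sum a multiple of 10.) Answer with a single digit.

Partial digits right→left: 2 4 0 9 8 2 7 5 0 6 8 4 6 8
Double every second digit counting from the check-digit position (so the 1st, 3rd, 5th, ... of the partial from the right).
  doubled (with −9 where >9): 4 0 7 5 0 7 3 → sum 26
  kept as-is: 4 9 2 5 6 4 8 → sum 38
Total = 26 + 38 = 64.
Check digit = (10 − (64 mod 10)) mod 10 = 6.

6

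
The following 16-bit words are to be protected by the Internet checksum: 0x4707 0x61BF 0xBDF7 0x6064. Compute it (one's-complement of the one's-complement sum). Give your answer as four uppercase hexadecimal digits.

38DD

One's-complement addition (fold any carry out of bit 15 back into bit 0):
  0x4707 + 0x61BF = 0x0A8C6
  0xA8C6 + 0xBDF7 = 0x166BD → wrap carry → 0x66BE
  0x66BE + 0x6064 = 0x0C722
One's-complement sum = 0xC722.
Checksum = ~0xC722 & 0xFFFF = 0x38DD.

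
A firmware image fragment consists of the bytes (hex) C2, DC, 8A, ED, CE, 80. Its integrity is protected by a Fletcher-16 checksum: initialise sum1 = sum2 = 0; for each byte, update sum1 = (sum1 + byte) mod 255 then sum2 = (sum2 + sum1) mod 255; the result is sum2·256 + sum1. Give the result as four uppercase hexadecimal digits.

F267

Running sums (mod 255):
  after byte 0 (C2): sum1=194, sum2=194
  after byte 1 (DC): sum1=159, sum2=98
  after byte 2 (8A): sum1=42, sum2=140
  after byte 3 (ED): sum1=24, sum2=164
  after byte 4 (CE): sum1=230, sum2=139
  after byte 5 (80): sum1=103, sum2=242
Checksum = sum2·256 + sum1 = 242·256 + 103 = 62055 = 0xF267.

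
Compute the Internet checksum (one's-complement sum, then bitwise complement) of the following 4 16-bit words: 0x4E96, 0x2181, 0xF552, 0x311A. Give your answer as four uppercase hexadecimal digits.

One's-complement addition (fold any carry out of bit 15 back into bit 0):
  0x4E96 + 0x2181 = 0x07017
  0x7017 + 0xF552 = 0x16569 → wrap carry → 0x656A
  0x656A + 0x311A = 0x09684
One's-complement sum = 0x9684.
Checksum = ~0x9684 & 0xFFFF = 0x697B.

697B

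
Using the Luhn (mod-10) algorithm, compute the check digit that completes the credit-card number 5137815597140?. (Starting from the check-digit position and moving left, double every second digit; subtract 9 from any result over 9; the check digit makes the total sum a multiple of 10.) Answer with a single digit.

Partial digits right→left: 0 4 1 7 9 5 5 1 8 7 3 1 5
Double every second digit counting from the check-digit position (so the 1st, 3rd, 5th, ... of the partial from the right).
  doubled (with −9 where >9): 0 2 9 1 7 6 1 → sum 26
  kept as-is: 4 7 5 1 7 1 → sum 25
Total = 26 + 25 = 51.
Check digit = (10 − (51 mod 10)) mod 10 = 9.

9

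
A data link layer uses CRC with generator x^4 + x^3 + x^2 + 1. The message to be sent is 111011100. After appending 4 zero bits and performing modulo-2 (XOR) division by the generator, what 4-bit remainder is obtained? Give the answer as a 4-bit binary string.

Append 4 zeros: 1110111000000. Divide by 11101 (XOR where the leading bit is 1):
  pos 0: 11101 XOR 11101 = 00000
  pos 5: 11000 XOR 11101 = 00101
  pos 7: 10100 XOR 11101 = 01001
  pos 8: 10010 XOR 11101 = 01111
Remainder (last 4 bits) = 1111. This is the CRC / FCS.

1111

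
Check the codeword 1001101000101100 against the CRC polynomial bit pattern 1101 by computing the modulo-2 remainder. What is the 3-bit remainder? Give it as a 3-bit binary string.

000

Modulo-2 division of 1001101000101100 by 1101:
  pos 0: 1001 XOR 1101 = 0100
  pos 1: 1001 XOR 1101 = 0100
  pos 2: 1000 XOR 1101 = 0101
  pos 3: 1011 XOR 1101 = 0110
  pos 4: 1100 XOR 1101 = 0001
  pos 7: 1001 XOR 1101 = 0100
  pos 8: 1000 XOR 1101 = 0101
  pos 9: 1011 XOR 1101 = 0110
  pos 10: 1101 XOR 1101 = 0000
Remainder = 000 (zero — the frame passes the CRC check).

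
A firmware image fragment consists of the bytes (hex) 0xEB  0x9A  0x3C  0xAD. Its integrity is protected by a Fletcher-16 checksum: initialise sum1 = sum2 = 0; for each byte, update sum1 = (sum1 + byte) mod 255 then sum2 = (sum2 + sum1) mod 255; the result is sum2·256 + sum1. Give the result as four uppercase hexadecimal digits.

Running sums (mod 255):
  after byte 0 (0xEB): sum1=235, sum2=235
  after byte 1 (0x9A): sum1=134, sum2=114
  after byte 2 (0x3C): sum1=194, sum2=53
  after byte 3 (0xAD): sum1=112, sum2=165
Checksum = sum2·256 + sum1 = 165·256 + 112 = 42352 = 0xA570.

A570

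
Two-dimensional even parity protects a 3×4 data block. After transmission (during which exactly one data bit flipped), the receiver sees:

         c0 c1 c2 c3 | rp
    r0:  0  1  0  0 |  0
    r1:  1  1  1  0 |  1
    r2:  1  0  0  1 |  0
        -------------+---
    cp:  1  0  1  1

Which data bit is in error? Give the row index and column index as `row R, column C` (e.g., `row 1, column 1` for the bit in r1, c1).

Recompute each row's even parity and compare to rp:
  r0: data parity 1, sent rp 0 → mismatch
  r1: data parity 1, sent rp 1 → ok
  r2: data parity 0, sent rp 0 → ok
Recompute each column's even parity and compare to cp:
  c0: data parity 0, sent cp 1 → mismatch
  c1: data parity 0, sent cp 0 → ok
  c2: data parity 1, sent cp 1 → ok
  c3: data parity 1, sent cp 1 → ok
Exactly one row (r0) and one column (c0) fail → the flipped bit is at their intersection.

row 0, column 0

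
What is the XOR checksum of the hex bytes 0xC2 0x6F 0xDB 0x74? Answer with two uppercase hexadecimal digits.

XOR the bytes together:
  start with 0xC2
  0xC2 ⊕ 0x6F = 0xAD
  0xAD ⊕ 0xDB = 0x76
  0x76 ⊕ 0x74 = 0x02

02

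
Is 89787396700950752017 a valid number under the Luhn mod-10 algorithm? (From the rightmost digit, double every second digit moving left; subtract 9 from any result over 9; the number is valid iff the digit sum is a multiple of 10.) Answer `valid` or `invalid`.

From the right, keep odd positions and double even positions (subtract 9 from any doubled value over 9):
  doubled (positions 2,4,...): 2 4 5 1 0 5 9 5 5 7 → sum 43
  kept (positions 1,3,...): 7 0 5 0 9 0 6 3 8 9 → sum 47
Total = 90.
90 mod 10 = 0, so the number is valid.

valid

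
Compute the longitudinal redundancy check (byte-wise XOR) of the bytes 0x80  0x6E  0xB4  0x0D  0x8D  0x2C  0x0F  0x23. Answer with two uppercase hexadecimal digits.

XOR the bytes together:
  start with 0x80
  0x80 ⊕ 0x6E = 0xEE
  0xEE ⊕ 0xB4 = 0x5A
  0x5A ⊕ 0x0D = 0x57
  0x57 ⊕ 0x8D = 0xDA
  0xDA ⊕ 0x2C = 0xF6
  0xF6 ⊕ 0x0F = 0xF9
  0xF9 ⊕ 0x23 = 0xDA

DA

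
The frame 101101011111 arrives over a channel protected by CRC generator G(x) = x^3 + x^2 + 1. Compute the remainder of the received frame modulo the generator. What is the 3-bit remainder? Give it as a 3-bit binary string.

Modulo-2 division of 101101011111 by 1101:
  pos 0: 1011 XOR 1101 = 0110
  pos 1: 1100 XOR 1101 = 0001
  pos 4: 1101 XOR 1101 = 0000
  pos 8: 1111 XOR 1101 = 0010
Remainder = 010 (nonzero — an error is detected).

010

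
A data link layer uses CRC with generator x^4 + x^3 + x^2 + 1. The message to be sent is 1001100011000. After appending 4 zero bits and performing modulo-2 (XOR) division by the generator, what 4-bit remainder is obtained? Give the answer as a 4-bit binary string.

Append 4 zeros: 10011000110000000. Divide by 11101 (XOR where the leading bit is 1):
  pos 0: 10011 XOR 11101 = 01110
  pos 1: 11100 XOR 11101 = 00001
  pos 5: 10011 XOR 11101 = 01110
  pos 6: 11100 XOR 11101 = 00001
  pos 10: 10000 XOR 11101 = 01101
  pos 11: 11010 XOR 11101 = 00111
Remainder (last 4 bits) = 1110. This is the CRC / FCS.

1110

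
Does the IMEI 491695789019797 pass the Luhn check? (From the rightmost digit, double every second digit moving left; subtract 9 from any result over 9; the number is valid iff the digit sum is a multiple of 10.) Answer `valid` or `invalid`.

From the right, keep odd positions and double even positions (subtract 9 from any doubled value over 9):
  doubled (positions 2,4,...): 9 9 0 7 1 3 9 → sum 38
  kept (positions 1,3,...): 7 7 1 9 7 9 1 4 → sum 45
Total = 83.
83 mod 10 = 3, so the number is invalid.

invalid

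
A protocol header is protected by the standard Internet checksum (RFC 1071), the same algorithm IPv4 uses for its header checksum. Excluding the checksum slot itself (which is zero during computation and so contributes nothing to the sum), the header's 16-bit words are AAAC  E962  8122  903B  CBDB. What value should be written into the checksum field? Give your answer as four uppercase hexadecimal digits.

One's-complement addition (fold any carry out of bit 15 back into bit 0):
  0xAAAC + 0xE962 = 0x1940E → wrap carry → 0x940F
  0x940F + 0x8122 = 0x11531 → wrap carry → 0x1532
  0x1532 + 0x903B = 0x0A56D
  0xA56D + 0xCBDB = 0x17148 → wrap carry → 0x7149
One's-complement sum = 0x7149.
Checksum = ~0x7149 & 0xFFFF = 0x8EB6.

8EB6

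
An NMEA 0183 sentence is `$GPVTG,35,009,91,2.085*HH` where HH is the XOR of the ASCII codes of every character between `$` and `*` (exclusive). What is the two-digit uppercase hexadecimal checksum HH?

44

XOR the ASCII codes of the payload characters:
  'G' = 0x47 → acc = 0x47
  'P' = 0x50 → acc = 0x17
  'V' = 0x56 → acc = 0x41
  'T' = 0x54 → acc = 0x15
  'G' = 0x47 → acc = 0x52
  ',' = 0x2C → acc = 0x7E
  '3' = 0x33 → acc = 0x4D
  '5' = 0x35 → acc = 0x78
  ',' = 0x2C → acc = 0x54
  '0' = 0x30 → acc = 0x64
  '0' = 0x30 → acc = 0x54
  '9' = 0x39 → acc = 0x6D
  ',' = 0x2C → acc = 0x41
  '9' = 0x39 → acc = 0x78
  '1' = 0x31 → acc = 0x49
  ',' = 0x2C → acc = 0x65
  '2' = 0x32 → acc = 0x57
  '.' = 0x2E → acc = 0x79
  '0' = 0x30 → acc = 0x49
  '8' = 0x38 → acc = 0x71
  '5' = 0x35 → acc = 0x44
Checksum = 0x44.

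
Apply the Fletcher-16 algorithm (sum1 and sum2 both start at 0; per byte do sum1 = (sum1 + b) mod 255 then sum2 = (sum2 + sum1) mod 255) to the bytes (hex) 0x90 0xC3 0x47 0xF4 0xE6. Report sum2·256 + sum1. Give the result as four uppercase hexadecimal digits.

8877

Running sums (mod 255):
  after byte 0 (0x90): sum1=144, sum2=144
  after byte 1 (0xC3): sum1=84, sum2=228
  after byte 2 (0x47): sum1=155, sum2=128
  after byte 3 (0xF4): sum1=144, sum2=17
  after byte 4 (0xE6): sum1=119, sum2=136
Checksum = sum2·256 + sum1 = 136·256 + 119 = 34935 = 0x8877.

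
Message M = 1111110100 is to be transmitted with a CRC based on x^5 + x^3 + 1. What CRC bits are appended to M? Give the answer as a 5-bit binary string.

Append 5 zeros: 111111010000000. Divide by 101001 (XOR where the leading bit is 1):
  pos 0: 111111 XOR 101001 = 010110
  pos 1: 101100 XOR 101001 = 000101
  pos 4: 101100 XOR 101001 = 000101
  pos 7: 101000 XOR 101001 = 000001
Remainder (last 5 bits) = 00100. This is the CRC / FCS.

00100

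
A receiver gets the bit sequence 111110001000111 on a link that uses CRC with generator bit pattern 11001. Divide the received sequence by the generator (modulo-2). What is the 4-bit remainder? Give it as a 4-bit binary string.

Modulo-2 division of 111110001000111 by 11001:
  pos 0: 11111 XOR 11001 = 00110
  pos 2: 11000 XOR 11001 = 00001
  pos 6: 10100 XOR 11001 = 01101
  pos 7: 11010 XOR 11001 = 00011
  pos 10: 11111 XOR 11001 = 00110
Remainder = 0110 (nonzero — an error is detected).

0110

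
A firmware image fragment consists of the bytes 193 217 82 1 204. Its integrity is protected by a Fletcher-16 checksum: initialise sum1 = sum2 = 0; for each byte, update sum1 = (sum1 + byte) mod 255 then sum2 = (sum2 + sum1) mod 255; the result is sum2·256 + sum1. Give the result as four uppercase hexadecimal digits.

Running sums (mod 255):
  after byte 0 (193): sum1=193, sum2=193
  after byte 1 (217): sum1=155, sum2=93
  after byte 2 (82): sum1=237, sum2=75
  after byte 3 (1): sum1=238, sum2=58
  after byte 4 (204): sum1=187, sum2=245
Checksum = sum2·256 + sum1 = 245·256 + 187 = 62907 = 0xF5BB.

F5BB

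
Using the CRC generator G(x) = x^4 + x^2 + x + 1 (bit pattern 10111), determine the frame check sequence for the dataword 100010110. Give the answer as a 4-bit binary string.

1001

Append 4 zeros: 1000101100000. Divide by 10111 (XOR where the leading bit is 1):
  pos 0: 10001 XOR 10111 = 00110
  pos 2: 11001 XOR 10111 = 01110
  pos 3: 11101 XOR 10111 = 01010
  pos 4: 10100 XOR 10111 = 00011
  pos 7: 11000 XOR 10111 = 01111
  pos 8: 11110 XOR 10111 = 01001
Remainder (last 4 bits) = 1001. This is the CRC / FCS.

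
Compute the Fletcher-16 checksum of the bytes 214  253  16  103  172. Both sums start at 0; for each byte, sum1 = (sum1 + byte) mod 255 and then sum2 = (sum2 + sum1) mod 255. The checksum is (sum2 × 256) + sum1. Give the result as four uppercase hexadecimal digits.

Running sums (mod 255):
  after byte 0 (214): sum1=214, sum2=214
  after byte 1 (253): sum1=212, sum2=171
  after byte 2 (16): sum1=228, sum2=144
  after byte 3 (103): sum1=76, sum2=220
  after byte 4 (172): sum1=248, sum2=213
Checksum = sum2·256 + sum1 = 213·256 + 248 = 54776 = 0xD5F8.

D5F8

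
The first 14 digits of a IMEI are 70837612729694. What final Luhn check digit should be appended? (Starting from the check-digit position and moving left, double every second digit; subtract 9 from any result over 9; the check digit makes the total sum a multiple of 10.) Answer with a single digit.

Partial digits right→left: 4 9 6 9 2 7 2 1 6 7 3 8 0 7
Double every second digit counting from the check-digit position (so the 1st, 3rd, 5th, ... of the partial from the right).
  doubled (with −9 where >9): 8 3 4 4 3 6 0 → sum 28
  kept as-is: 9 9 7 1 7 8 7 → sum 48
Total = 28 + 48 = 76.
Check digit = (10 − (76 mod 10)) mod 10 = 4.

4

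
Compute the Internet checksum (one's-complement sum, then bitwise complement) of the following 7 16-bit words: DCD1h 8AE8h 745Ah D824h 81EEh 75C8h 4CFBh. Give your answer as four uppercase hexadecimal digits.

0714

One's-complement addition (fold any carry out of bit 15 back into bit 0):
  0xDCD1 + 0x8AE8 = 0x167B9 → wrap carry → 0x67BA
  0x67BA + 0x745A = 0x0DC14
  0xDC14 + 0xD824 = 0x1B438 → wrap carry → 0xB439
  0xB439 + 0x81EE = 0x13627 → wrap carry → 0x3628
  0x3628 + 0x75C8 = 0x0ABF0
  0xABF0 + 0x4CFB = 0x0F8EB
One's-complement sum = 0xF8EB.
Checksum = ~0xF8EB & 0xFFFF = 0x0714.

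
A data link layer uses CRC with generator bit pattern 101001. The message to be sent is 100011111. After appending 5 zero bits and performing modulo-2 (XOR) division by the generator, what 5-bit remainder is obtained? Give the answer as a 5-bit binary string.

00100

Append 5 zeros: 10001111100000. Divide by 101001 (XOR where the leading bit is 1):
  pos 0: 100011 XOR 101001 = 001010
  pos 2: 101011 XOR 101001 = 000010
  pos 6: 101000 XOR 101001 = 000001
Remainder (last 5 bits) = 00100. This is the CRC / FCS.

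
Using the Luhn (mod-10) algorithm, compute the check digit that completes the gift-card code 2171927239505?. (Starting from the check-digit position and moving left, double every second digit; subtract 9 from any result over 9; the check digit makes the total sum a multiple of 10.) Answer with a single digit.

4

Partial digits right→left: 5 0 5 9 3 2 7 2 9 1 7 1 2
Double every second digit counting from the check-digit position (so the 1st, 3rd, 5th, ... of the partial from the right).
  doubled (with −9 where >9): 1 1 6 5 9 5 4 → sum 31
  kept as-is: 0 9 2 2 1 1 → sum 15
Total = 31 + 15 = 46.
Check digit = (10 − (46 mod 10)) mod 10 = 4.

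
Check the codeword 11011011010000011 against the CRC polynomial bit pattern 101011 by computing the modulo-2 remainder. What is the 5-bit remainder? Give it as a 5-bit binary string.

Modulo-2 division of 11011011010000011 by 101011:
  pos 0: 110110 XOR 101011 = 011101
  pos 1: 111011 XOR 101011 = 010000
  pos 2: 100001 XOR 101011 = 001010
  pos 4: 101001 XOR 101011 = 000010
  pos 8: 100000 XOR 101011 = 001011
  pos 10: 101101 XOR 101011 = 000110
Remainder = 01101 (nonzero — an error is detected).

01101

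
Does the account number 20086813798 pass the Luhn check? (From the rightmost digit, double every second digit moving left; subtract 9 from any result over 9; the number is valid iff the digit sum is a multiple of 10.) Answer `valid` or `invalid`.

invalid

From the right, keep odd positions and double even positions (subtract 9 from any doubled value over 9):
  doubled (positions 2,4,...): 9 6 7 7 0 → sum 29
  kept (positions 1,3,...): 8 7 1 6 0 2 → sum 24
Total = 53.
53 mod 10 = 3, so the number is invalid.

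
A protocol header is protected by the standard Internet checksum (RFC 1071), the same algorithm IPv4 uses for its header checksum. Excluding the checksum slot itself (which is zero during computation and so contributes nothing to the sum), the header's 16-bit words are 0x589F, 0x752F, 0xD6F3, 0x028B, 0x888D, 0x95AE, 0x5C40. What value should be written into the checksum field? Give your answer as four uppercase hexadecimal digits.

One's-complement addition (fold any carry out of bit 15 back into bit 0):
  0x589F + 0x752F = 0x0CDCE
  0xCDCE + 0xD6F3 = 0x1A4C1 → wrap carry → 0xA4C2
  0xA4C2 + 0x028B = 0x0A74D
  0xA74D + 0x888D = 0x12FDA → wrap carry → 0x2FDB
  0x2FDB + 0x95AE = 0x0C589
  0xC589 + 0x5C40 = 0x121C9 → wrap carry → 0x21CA
One's-complement sum = 0x21CA.
Checksum = ~0x21CA & 0xFFFF = 0xDE35.

DE35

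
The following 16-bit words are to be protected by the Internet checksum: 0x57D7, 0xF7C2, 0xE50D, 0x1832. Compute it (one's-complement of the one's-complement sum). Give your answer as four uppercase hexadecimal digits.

B325

One's-complement addition (fold any carry out of bit 15 back into bit 0):
  0x57D7 + 0xF7C2 = 0x14F99 → wrap carry → 0x4F9A
  0x4F9A + 0xE50D = 0x134A7 → wrap carry → 0x34A8
  0x34A8 + 0x1832 = 0x04CDA
One's-complement sum = 0x4CDA.
Checksum = ~0x4CDA & 0xFFFF = 0xB325.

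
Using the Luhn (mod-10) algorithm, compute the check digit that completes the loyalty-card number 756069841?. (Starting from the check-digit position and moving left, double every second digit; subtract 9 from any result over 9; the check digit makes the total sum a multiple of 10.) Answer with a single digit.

Partial digits right→left: 1 4 8 9 6 0 6 5 7
Double every second digit counting from the check-digit position (so the 1st, 3rd, 5th, ... of the partial from the right).
  doubled (with −9 where >9): 2 7 3 3 5 → sum 20
  kept as-is: 4 9 0 5 → sum 18
Total = 20 + 18 = 38.
Check digit = (10 − (38 mod 10)) mod 10 = 2.

2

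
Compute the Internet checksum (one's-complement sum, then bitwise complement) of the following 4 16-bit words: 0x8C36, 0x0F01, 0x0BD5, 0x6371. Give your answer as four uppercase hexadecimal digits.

One's-complement addition (fold any carry out of bit 15 back into bit 0):
  0x8C36 + 0x0F01 = 0x09B37
  0x9B37 + 0x0BD5 = 0x0A70C
  0xA70C + 0x6371 = 0x10A7D → wrap carry → 0x0A7E
One's-complement sum = 0x0A7E.
Checksum = ~0x0A7E & 0xFFFF = 0xF581.

F581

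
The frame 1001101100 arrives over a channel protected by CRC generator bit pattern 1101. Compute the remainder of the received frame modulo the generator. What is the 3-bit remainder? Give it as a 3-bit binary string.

000

Modulo-2 division of 1001101100 by 1101:
  pos 0: 1001 XOR 1101 = 0100
  pos 1: 1001 XOR 1101 = 0100
  pos 2: 1000 XOR 1101 = 0101
  pos 3: 1011 XOR 1101 = 0110
  pos 4: 1101 XOR 1101 = 0000
Remainder = 000 (zero — the frame passes the CRC check).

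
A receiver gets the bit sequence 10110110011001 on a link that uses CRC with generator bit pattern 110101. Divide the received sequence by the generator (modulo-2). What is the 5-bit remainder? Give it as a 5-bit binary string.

00000

Modulo-2 division of 10110110011001 by 110101:
  pos 0: 101101 XOR 110101 = 011000
  pos 1: 110001 XOR 110101 = 000100
  pos 4: 100001 XOR 110101 = 010100
  pos 5: 101001 XOR 110101 = 011100
  pos 6: 111000 XOR 110101 = 001101
  pos 8: 110101 XOR 110101 = 000000
Remainder = 00000 (zero — the frame passes the CRC check).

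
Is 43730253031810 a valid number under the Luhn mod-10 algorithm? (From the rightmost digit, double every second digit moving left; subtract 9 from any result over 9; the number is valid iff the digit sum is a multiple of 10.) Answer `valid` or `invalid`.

From the right, keep odd positions and double even positions (subtract 9 from any doubled value over 9):
  doubled (positions 2,4,...): 2 2 0 1 0 5 8 → sum 18
  kept (positions 1,3,...): 0 8 3 3 2 3 3 → sum 22
Total = 40.
40 mod 10 = 0, so the number is valid.

valid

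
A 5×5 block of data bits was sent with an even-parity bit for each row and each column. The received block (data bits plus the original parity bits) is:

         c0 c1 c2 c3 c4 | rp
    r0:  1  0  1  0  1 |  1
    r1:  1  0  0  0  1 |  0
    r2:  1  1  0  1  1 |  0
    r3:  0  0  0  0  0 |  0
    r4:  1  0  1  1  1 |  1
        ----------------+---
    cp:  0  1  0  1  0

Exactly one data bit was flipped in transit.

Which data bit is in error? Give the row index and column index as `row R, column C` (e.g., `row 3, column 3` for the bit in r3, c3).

row 4, column 3

Recompute each row's even parity and compare to rp:
  r0: data parity 1, sent rp 1 → ok
  r1: data parity 0, sent rp 0 → ok
  r2: data parity 0, sent rp 0 → ok
  r3: data parity 0, sent rp 0 → ok
  r4: data parity 0, sent rp 1 → mismatch
Recompute each column's even parity and compare to cp:
  c0: data parity 0, sent cp 0 → ok
  c1: data parity 1, sent cp 1 → ok
  c2: data parity 0, sent cp 0 → ok
  c3: data parity 0, sent cp 1 → mismatch
  c4: data parity 0, sent cp 0 → ok
Exactly one row (r4) and one column (c3) fail → the flipped bit is at their intersection.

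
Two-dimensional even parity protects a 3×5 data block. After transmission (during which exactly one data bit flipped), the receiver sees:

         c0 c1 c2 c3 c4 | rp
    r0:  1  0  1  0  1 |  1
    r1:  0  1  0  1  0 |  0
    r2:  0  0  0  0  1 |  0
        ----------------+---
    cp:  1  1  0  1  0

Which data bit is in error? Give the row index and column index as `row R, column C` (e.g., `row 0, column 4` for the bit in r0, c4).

Recompute each row's even parity and compare to rp:
  r0: data parity 1, sent rp 1 → ok
  r1: data parity 0, sent rp 0 → ok
  r2: data parity 1, sent rp 0 → mismatch
Recompute each column's even parity and compare to cp:
  c0: data parity 1, sent cp 1 → ok
  c1: data parity 1, sent cp 1 → ok
  c2: data parity 1, sent cp 0 → mismatch
  c3: data parity 1, sent cp 1 → ok
  c4: data parity 0, sent cp 0 → ok
Exactly one row (r2) and one column (c2) fail → the flipped bit is at their intersection.

row 2, column 2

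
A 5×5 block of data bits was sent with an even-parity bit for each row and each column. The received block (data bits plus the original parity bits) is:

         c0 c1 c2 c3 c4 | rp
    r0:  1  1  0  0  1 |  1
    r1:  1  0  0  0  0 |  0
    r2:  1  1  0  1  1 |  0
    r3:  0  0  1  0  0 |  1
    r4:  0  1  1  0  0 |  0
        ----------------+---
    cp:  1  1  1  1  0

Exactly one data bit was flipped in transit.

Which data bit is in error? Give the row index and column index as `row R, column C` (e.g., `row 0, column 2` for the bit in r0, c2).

Recompute each row's even parity and compare to rp:
  r0: data parity 1, sent rp 1 → ok
  r1: data parity 1, sent rp 0 → mismatch
  r2: data parity 0, sent rp 0 → ok
  r3: data parity 1, sent rp 1 → ok
  r4: data parity 0, sent rp 0 → ok
Recompute each column's even parity and compare to cp:
  c0: data parity 1, sent cp 1 → ok
  c1: data parity 1, sent cp 1 → ok
  c2: data parity 0, sent cp 1 → mismatch
  c3: data parity 1, sent cp 1 → ok
  c4: data parity 0, sent cp 0 → ok
Exactly one row (r1) and one column (c2) fail → the flipped bit is at their intersection.

row 1, column 2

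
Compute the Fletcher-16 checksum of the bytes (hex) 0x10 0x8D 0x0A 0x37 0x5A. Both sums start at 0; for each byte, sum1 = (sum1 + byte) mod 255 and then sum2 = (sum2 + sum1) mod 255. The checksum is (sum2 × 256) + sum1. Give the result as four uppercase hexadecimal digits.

6D39

Running sums (mod 255):
  after byte 0 (0x10): sum1=16, sum2=16
  after byte 1 (0x8D): sum1=157, sum2=173
  after byte 2 (0x0A): sum1=167, sum2=85
  after byte 3 (0x37): sum1=222, sum2=52
  after byte 4 (0x5A): sum1=57, sum2=109
Checksum = sum2·256 + sum1 = 109·256 + 57 = 27961 = 0x6D39.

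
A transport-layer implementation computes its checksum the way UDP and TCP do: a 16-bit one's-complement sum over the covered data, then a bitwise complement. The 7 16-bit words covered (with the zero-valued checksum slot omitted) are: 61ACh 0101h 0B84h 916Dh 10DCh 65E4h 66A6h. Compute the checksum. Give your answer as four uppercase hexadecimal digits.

One's-complement addition (fold any carry out of bit 15 back into bit 0):
  0x61AC + 0x0101 = 0x062AD
  0x62AD + 0x0B84 = 0x06E31
  0x6E31 + 0x916D = 0x0FF9E
  0xFF9E + 0x10DC = 0x1107A → wrap carry → 0x107B
  0x107B + 0x65E4 = 0x0765F
  0x765F + 0x66A6 = 0x0DD05
One's-complement sum = 0xDD05.
Checksum = ~0xDD05 & 0xFFFF = 0x22FA.

22FA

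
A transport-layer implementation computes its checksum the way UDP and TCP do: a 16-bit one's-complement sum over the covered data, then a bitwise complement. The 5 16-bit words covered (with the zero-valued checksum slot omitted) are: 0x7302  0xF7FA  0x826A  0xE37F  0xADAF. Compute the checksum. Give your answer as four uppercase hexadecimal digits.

8168

One's-complement addition (fold any carry out of bit 15 back into bit 0):
  0x7302 + 0xF7FA = 0x16AFC → wrap carry → 0x6AFD
  0x6AFD + 0x826A = 0x0ED67
  0xED67 + 0xE37F = 0x1D0E6 → wrap carry → 0xD0E7
  0xD0E7 + 0xADAF = 0x17E96 → wrap carry → 0x7E97
One's-complement sum = 0x7E97.
Checksum = ~0x7E97 & 0xFFFF = 0x8168.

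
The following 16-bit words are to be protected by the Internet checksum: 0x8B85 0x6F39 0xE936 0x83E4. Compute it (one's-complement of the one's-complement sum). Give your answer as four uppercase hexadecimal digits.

One's-complement addition (fold any carry out of bit 15 back into bit 0):
  0x8B85 + 0x6F39 = 0x0FABE
  0xFABE + 0xE936 = 0x1E3F4 → wrap carry → 0xE3F5
  0xE3F5 + 0x83E4 = 0x167D9 → wrap carry → 0x67DA
One's-complement sum = 0x67DA.
Checksum = ~0x67DA & 0xFFFF = 0x9825.

9825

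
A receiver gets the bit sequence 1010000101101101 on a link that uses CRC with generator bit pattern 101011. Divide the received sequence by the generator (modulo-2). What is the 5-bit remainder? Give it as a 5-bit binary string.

00000

Modulo-2 division of 1010000101101101 by 101011:
  pos 0: 101000 XOR 101011 = 000011
  pos 4: 110101 XOR 101011 = 011110
  pos 5: 111101 XOR 101011 = 010110
  pos 6: 101100 XOR 101011 = 000111
  pos 9: 111110 XOR 101011 = 010101
  pos 10: 101011 XOR 101011 = 000000
Remainder = 00000 (zero — the frame passes the CRC check).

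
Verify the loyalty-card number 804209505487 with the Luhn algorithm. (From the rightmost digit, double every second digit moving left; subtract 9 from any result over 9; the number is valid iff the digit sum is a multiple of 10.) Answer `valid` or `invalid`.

invalid

From the right, keep odd positions and double even positions (subtract 9 from any doubled value over 9):
  doubled (positions 2,4,...): 7 1 1 0 8 7 → sum 24
  kept (positions 1,3,...): 7 4 0 9 2 0 → sum 22
Total = 46.
46 mod 10 = 6, so the number is invalid.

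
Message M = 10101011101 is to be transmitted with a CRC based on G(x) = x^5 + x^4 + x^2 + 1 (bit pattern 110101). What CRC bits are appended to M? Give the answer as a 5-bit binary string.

Append 5 zeros: 1010101110100000. Divide by 110101 (XOR where the leading bit is 1):
  pos 0: 101010 XOR 110101 = 011111
  pos 1: 111111 XOR 110101 = 001010
  pos 3: 101011 XOR 110101 = 011110
  pos 4: 111100 XOR 110101 = 001001
  pos 6: 100110 XOR 110101 = 010011
  pos 7: 100110 XOR 110101 = 010011
  pos 8: 100110 XOR 110101 = 010011
  pos 9: 100110 XOR 110101 = 010011
  pos 10: 100110 XOR 110101 = 010011
Remainder (last 5 bits) = 10011. This is the CRC / FCS.

10011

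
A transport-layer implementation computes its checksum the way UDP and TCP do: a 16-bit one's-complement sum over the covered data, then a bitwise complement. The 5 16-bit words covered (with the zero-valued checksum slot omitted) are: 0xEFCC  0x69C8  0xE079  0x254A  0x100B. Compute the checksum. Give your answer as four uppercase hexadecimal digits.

909B

One's-complement addition (fold any carry out of bit 15 back into bit 0):
  0xEFCC + 0x69C8 = 0x15994 → wrap carry → 0x5995
  0x5995 + 0xE079 = 0x13A0E → wrap carry → 0x3A0F
  0x3A0F + 0x254A = 0x05F59
  0x5F59 + 0x100B = 0x06F64
One's-complement sum = 0x6F64.
Checksum = ~0x6F64 & 0xFFFF = 0x909B.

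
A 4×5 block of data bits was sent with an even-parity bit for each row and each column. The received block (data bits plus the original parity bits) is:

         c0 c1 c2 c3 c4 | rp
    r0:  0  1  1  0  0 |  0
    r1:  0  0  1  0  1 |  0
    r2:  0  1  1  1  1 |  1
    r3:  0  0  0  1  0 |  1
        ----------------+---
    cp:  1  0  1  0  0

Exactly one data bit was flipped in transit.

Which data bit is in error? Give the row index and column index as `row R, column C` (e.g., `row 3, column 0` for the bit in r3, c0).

Recompute each row's even parity and compare to rp:
  r0: data parity 0, sent rp 0 → ok
  r1: data parity 0, sent rp 0 → ok
  r2: data parity 0, sent rp 1 → mismatch
  r3: data parity 1, sent rp 1 → ok
Recompute each column's even parity and compare to cp:
  c0: data parity 0, sent cp 1 → mismatch
  c1: data parity 0, sent cp 0 → ok
  c2: data parity 1, sent cp 1 → ok
  c3: data parity 0, sent cp 0 → ok
  c4: data parity 0, sent cp 0 → ok
Exactly one row (r2) and one column (c0) fail → the flipped bit is at their intersection.

row 2, column 0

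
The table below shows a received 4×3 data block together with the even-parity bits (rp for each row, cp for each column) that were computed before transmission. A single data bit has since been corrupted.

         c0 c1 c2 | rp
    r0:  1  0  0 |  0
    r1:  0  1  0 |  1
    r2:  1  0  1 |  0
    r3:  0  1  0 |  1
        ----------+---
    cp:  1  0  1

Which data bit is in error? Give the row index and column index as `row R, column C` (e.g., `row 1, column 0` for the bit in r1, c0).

row 0, column 0

Recompute each row's even parity and compare to rp:
  r0: data parity 1, sent rp 0 → mismatch
  r1: data parity 1, sent rp 1 → ok
  r2: data parity 0, sent rp 0 → ok
  r3: data parity 1, sent rp 1 → ok
Recompute each column's even parity and compare to cp:
  c0: data parity 0, sent cp 1 → mismatch
  c1: data parity 0, sent cp 0 → ok
  c2: data parity 1, sent cp 1 → ok
Exactly one row (r0) and one column (c0) fail → the flipped bit is at their intersection.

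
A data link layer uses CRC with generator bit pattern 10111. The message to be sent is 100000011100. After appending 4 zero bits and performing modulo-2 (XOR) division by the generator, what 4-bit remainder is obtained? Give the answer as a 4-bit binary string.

Append 4 zeros: 1000000111000000. Divide by 10111 (XOR where the leading bit is 1):
  pos 0: 10000 XOR 10111 = 00111
  pos 2: 11100 XOR 10111 = 01011
  pos 3: 10111 XOR 10111 = 00000
  pos 8: 11000 XOR 10111 = 01111
  pos 9: 11110 XOR 10111 = 01001
  pos 10: 10010 XOR 10111 = 00101
Remainder (last 4 bits) = 1010. This is the CRC / FCS.

1010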